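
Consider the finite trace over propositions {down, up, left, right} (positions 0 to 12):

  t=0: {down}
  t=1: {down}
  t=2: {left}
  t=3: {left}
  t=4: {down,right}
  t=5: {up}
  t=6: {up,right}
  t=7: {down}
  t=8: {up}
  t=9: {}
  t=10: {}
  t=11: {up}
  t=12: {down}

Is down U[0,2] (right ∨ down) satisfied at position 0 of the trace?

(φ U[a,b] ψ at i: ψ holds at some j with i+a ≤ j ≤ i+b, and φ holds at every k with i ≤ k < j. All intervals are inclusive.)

True

Need some j in [0,2] with (right ∨ down), and down at every k in [0,j-1].
  j=0: (right ∨ down) holds; no prefix to check → satisfied.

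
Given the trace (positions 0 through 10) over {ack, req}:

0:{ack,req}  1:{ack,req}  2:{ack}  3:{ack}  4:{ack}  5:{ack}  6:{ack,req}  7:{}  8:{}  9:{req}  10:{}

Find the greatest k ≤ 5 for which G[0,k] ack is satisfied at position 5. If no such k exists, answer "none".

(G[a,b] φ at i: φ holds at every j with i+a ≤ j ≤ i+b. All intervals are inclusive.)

ack must hold from j=5 onward; find where it first fails.
  j=5: holds
  j=6: holds
  j=7: fails
Holds on [5,6], so largest k = 1.

1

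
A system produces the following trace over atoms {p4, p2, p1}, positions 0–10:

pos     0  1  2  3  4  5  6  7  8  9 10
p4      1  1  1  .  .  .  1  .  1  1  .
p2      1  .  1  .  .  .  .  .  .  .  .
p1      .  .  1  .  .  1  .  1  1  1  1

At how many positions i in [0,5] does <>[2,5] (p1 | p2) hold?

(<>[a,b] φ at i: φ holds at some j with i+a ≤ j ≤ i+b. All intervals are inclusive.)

6

Evaluate at each i in [0,5]:
  i=0: ✓ (witness j=2)
  i=1: ✓ (witness j=5)
  i=2: ✓ (witness j=5)
  i=3: ✓ (witness j=5)
  i=4: ✓ (witness j=7)
  i=5: ✓ (witness j=7)
Positions where it holds: {0, 1, 2, 3, 4, 5} → 6.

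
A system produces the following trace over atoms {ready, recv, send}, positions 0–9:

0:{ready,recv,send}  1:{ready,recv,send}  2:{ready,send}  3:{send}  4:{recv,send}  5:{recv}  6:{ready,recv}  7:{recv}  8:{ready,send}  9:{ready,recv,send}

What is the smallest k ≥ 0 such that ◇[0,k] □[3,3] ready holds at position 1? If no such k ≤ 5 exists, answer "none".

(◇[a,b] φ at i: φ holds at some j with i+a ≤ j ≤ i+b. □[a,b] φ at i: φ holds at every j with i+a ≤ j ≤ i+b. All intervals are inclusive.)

Scan j = 1,2,… for □[3,3] ready:
  j=1: fails
  j=2: fails
  j=3: holds
First hit at j=3, so smallest k = 3-1 = 2.

2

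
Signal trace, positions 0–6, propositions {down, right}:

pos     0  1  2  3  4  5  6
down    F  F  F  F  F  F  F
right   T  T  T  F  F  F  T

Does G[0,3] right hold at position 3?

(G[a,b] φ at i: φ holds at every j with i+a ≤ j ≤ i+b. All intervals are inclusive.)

Check right at every j in [3,6]:
  j=3: false
  j=4: false
  j=5: false
  j=6: true
Fails at j=3 → formula fails.

No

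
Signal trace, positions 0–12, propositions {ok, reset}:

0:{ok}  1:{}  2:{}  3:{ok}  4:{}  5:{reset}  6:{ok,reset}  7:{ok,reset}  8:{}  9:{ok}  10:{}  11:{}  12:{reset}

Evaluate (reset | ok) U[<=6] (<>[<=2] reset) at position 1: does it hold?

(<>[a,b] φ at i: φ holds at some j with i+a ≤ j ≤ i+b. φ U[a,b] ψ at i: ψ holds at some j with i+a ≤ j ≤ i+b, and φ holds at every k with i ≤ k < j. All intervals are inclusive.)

False

Need some j in [1,7] with <>[<=2] reset, and (reset | ok) at every k in [1,j-1].
  j=1: <>[<=2] reset — fails (none in [1,3]).
  j=2: <>[<=2] reset — fails (none in [2,4]).
  j=3: <>[<=2] reset holds, but (reset | ok) fails at k=1 → not this j.
  j=4: <>[<=2] reset holds, but (reset | ok) fails at k=1 → not this j.
  j=5: <>[<=2] reset holds, but (reset | ok) fails at k=1 → not this j.
  j=6: <>[<=2] reset holds, but (reset | ok) fails at k=1 → not this j.
  j=7: <>[<=2] reset holds, but (reset | ok) fails at k=1 → not this j.
No j in the window works → until fails.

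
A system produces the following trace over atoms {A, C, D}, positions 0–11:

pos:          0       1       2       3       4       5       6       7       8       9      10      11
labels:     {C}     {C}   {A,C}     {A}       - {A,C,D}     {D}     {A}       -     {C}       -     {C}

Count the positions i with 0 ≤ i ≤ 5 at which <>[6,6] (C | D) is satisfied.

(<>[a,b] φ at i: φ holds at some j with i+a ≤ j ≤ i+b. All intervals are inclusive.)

Evaluate at each i in [0,5]:
  i=0: ✓ (witness j=6)
  i=1: ✗ (none in [7,7])
  i=2: ✗ (none in [8,8])
  i=3: ✓ (witness j=9)
  i=4: ✗ (none in [10,10])
  i=5: ✓ (witness j=11)
Positions where it holds: {0, 3, 5} → 3.

3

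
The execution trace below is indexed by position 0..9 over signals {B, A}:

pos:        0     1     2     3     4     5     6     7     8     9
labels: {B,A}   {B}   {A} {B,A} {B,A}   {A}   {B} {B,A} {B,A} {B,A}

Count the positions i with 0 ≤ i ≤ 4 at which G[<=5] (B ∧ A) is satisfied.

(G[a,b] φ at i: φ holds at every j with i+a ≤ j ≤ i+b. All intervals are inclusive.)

Evaluate at each i in [0,4]:
  i=0: ✗ (fails at j=1)
  i=1: ✗ (fails at j=1)
  i=2: ✗ (fails at j=2)
  i=3: ✗ (fails at j=5)
  i=4: ✗ (fails at j=5)
Positions where it holds: {} → 0.

0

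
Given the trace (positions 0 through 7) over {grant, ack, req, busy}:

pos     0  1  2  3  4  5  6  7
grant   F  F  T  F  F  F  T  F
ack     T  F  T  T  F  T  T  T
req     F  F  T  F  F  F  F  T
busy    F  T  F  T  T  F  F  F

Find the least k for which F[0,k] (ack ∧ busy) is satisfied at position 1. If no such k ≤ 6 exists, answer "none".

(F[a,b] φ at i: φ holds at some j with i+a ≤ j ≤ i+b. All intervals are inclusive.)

2

Scan j = 1,2,… for (ack ∧ busy):
  j=1: fails
  j=2: fails
  j=3: holds
First hit at j=3, so smallest k = 3-1 = 2.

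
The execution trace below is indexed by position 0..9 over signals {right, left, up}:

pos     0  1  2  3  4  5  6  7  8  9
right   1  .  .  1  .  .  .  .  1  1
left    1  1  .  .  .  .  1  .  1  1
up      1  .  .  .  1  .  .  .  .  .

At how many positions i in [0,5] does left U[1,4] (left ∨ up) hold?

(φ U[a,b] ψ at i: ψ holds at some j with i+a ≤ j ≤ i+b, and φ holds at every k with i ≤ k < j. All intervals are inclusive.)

Evaluate at each i in [0,5]:
  i=0: ✓ (rhs at j=1; lhs holds on [0,0])
  i=1: ✗ (lhs fails at k=2 before rhs at j=4)
  i=2: ✗ (lhs fails at k=2 before rhs at j=4)
  i=3: ✗ (lhs fails at k=3 before rhs at j=4)
  i=4: ✗ (lhs fails at k=4 before rhs at j=6)
  i=5: ✗ (lhs fails at k=5 before rhs at j=6)
Positions where it holds: {0} → 1.

1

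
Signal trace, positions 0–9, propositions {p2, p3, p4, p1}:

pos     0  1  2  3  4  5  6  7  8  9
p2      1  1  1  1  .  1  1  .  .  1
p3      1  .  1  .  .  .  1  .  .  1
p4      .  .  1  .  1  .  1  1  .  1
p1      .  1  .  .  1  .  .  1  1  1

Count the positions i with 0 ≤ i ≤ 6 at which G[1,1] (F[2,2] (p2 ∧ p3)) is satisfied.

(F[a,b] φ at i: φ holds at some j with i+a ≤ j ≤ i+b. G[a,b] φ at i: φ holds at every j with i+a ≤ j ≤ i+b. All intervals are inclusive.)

2

Evaluate at each i in [0,6]:
  i=0: ✗ (fails at j=1)
  i=1: ✗ (fails at j=2)
  i=2: ✗ (fails at j=3)
  i=3: ✓ (all of [4,4])
  i=4: ✗ (fails at j=5)
  i=5: ✗ (fails at j=6)
  i=6: ✓ (all of [7,7])
Positions where it holds: {3, 6} → 2.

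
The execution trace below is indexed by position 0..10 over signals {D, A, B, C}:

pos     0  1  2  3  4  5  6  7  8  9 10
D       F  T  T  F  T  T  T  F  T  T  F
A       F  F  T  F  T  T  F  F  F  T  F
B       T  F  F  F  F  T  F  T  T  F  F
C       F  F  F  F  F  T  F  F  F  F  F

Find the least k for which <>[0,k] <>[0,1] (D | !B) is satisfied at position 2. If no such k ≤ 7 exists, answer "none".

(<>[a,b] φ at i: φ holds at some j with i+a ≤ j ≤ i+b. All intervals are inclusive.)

0

Scan j = 2,3,… for <>[0,1] (D | !B):
  j=2: holds
First hit at j=2, so smallest k = 2-2 = 0.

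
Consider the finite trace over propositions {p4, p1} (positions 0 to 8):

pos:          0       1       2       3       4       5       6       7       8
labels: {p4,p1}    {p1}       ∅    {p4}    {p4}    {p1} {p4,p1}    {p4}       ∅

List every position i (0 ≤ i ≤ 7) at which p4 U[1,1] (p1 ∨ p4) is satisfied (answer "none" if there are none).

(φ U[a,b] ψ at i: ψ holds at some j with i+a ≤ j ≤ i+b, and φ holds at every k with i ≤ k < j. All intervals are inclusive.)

0, 3, 4, 6

Evaluate at each i in [0,7]:
  i=0: ✓ (rhs at j=1; lhs holds on [0,0])
  i=1: ✗ (no rhs in [2,2])
  i=2: ✗ (lhs fails at k=2 before rhs at j=3)
  i=3: ✓ (rhs at j=4; lhs holds on [3,3])
  i=4: ✓ (rhs at j=5; lhs holds on [4,4])
  i=5: ✗ (lhs fails at k=5 before rhs at j=6)
  i=6: ✓ (rhs at j=7; lhs holds on [6,6])
  i=7: ✗ (no rhs in [8,8])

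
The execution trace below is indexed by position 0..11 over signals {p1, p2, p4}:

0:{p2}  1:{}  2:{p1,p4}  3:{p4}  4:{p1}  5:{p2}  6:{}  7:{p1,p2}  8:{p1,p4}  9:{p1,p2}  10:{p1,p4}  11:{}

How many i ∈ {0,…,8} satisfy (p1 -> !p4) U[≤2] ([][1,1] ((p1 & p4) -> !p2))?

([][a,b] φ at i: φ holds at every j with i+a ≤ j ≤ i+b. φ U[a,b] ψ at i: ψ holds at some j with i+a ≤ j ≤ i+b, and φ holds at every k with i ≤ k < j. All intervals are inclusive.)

Evaluate at each i in [0,8]:
  i=0: ✓ (rhs at j=0)
  i=1: ✓ (rhs at j=1)
  i=2: ✓ (rhs at j=2)
  i=3: ✓ (rhs at j=3)
  i=4: ✓ (rhs at j=4)
  i=5: ✓ (rhs at j=5)
  i=6: ✓ (rhs at j=6)
  i=7: ✓ (rhs at j=7)
  i=8: ✓ (rhs at j=8)
Positions where it holds: {0, 1, 2, 3, 4, 5, 6, 7, 8} → 9.

9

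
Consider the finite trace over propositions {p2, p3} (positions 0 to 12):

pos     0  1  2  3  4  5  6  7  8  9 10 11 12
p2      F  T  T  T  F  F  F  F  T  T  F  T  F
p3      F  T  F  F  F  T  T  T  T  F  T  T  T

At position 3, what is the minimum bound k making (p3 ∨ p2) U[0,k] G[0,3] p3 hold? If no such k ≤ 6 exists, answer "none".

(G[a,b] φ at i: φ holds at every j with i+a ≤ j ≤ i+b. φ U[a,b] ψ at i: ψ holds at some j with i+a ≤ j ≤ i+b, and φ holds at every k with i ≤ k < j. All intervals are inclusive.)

Need earliest j ≥ 3 with G[0,3] p3, and (p3 ∨ p2) at every k in [3,j-1].
  j=3: rhs fails.
  j=4: rhs fails.
  j=5: rhs holds but lhs fails at k=4.
  j=6: rhs fails.
  j=7: rhs fails.
  j=8: rhs fails.
  j=9: rhs fails.
No witness within the range → none.

none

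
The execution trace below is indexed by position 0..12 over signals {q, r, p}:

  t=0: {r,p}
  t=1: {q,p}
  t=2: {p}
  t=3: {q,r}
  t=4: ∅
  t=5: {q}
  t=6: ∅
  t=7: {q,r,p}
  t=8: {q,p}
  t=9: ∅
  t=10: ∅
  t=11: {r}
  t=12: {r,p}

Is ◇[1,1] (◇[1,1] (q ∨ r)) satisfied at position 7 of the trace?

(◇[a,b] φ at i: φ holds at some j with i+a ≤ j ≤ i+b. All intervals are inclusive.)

Check ◇[1,1] (q ∨ r) at each j in [8,8]:
  j=8: fails (none in [9,9])
No position in the window satisfies it → formula fails.

No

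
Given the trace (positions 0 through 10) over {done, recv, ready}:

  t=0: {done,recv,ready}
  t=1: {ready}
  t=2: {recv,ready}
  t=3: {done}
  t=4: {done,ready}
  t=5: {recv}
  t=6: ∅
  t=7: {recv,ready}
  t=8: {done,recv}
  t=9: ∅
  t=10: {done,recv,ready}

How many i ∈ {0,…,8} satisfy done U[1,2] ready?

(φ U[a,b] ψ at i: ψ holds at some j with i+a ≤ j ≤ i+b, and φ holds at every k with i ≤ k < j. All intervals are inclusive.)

2

Evaluate at each i in [0,8]:
  i=0: ✓ (rhs at j=1; lhs holds on [0,0])
  i=1: ✗ (lhs fails at k=1 before rhs at j=2)
  i=2: ✗ (lhs fails at k=2 before rhs at j=4)
  i=3: ✓ (rhs at j=4; lhs holds on [3,3])
  i=4: ✗ (no rhs in [5,6])
  i=5: ✗ (lhs fails at k=5 before rhs at j=7)
  i=6: ✗ (lhs fails at k=6 before rhs at j=7)
  i=7: ✗ (no rhs in [8,9])
  i=8: ✗ (lhs fails at k=9 before rhs at j=10)
Positions where it holds: {0, 3} → 2.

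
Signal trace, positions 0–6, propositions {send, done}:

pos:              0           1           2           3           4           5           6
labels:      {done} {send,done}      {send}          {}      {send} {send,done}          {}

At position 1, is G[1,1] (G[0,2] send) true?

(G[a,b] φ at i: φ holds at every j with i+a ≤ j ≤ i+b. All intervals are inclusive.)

Check G[0,2] send at every j in [2,2]:
  j=2: fails at 3
Fails at j=2 → formula fails.

False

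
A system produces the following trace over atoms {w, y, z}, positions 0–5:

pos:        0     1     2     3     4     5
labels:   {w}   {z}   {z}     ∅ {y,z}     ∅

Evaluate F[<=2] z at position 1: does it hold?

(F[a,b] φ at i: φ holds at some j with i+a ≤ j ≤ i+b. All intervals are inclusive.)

Yes

Check z at each j in [1,3]:
  j=1: true
  j=2: true
  j=3: false
Found at j=1 → formula holds.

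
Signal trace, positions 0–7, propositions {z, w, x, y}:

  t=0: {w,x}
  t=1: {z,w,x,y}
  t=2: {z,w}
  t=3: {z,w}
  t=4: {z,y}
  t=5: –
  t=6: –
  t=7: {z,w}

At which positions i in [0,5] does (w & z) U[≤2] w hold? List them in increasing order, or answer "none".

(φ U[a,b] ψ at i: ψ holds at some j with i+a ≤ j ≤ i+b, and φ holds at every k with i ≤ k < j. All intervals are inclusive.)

Evaluate at each i in [0,5]:
  i=0: ✓ (rhs at j=0)
  i=1: ✓ (rhs at j=1)
  i=2: ✓ (rhs at j=2)
  i=3: ✓ (rhs at j=3)
  i=4: ✗ (no rhs in [4,6])
  i=5: ✗ (lhs fails at k=5 before rhs at j=7)

0, 1, 2, 3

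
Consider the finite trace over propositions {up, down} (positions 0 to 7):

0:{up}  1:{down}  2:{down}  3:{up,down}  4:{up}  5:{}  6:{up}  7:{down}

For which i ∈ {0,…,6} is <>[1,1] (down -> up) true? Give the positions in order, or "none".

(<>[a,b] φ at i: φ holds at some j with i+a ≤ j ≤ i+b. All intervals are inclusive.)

2, 3, 4, 5

Evaluate at each i in [0,6]:
  i=0: ✗ (none in [1,1])
  i=1: ✗ (none in [2,2])
  i=2: ✓ (witness j=3)
  i=3: ✓ (witness j=4)
  i=4: ✓ (witness j=5)
  i=5: ✓ (witness j=6)
  i=6: ✗ (none in [7,7])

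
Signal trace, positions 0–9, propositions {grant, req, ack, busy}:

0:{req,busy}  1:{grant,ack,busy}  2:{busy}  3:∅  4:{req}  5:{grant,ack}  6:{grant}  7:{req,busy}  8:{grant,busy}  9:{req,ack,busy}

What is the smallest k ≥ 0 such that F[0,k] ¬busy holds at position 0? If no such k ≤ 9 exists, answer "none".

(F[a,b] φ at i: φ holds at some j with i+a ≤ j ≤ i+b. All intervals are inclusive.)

3

Scan j = 0,1,… for ¬busy:
  j=0: fails
  j=1: fails
  j=2: fails
  j=3: holds
First hit at j=3, so smallest k = 3-0 = 3.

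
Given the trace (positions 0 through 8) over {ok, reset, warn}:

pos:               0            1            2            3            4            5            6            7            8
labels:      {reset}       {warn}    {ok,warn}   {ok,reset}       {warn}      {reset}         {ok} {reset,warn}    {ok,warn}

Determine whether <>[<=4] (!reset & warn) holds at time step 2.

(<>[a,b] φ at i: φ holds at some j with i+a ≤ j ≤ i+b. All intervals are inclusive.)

Check (!reset & warn) at each j in [2,6]:
  j=2: true
  j=3: false
  j=4: true
  j=5: false
  j=6: false
Found at j=2 → formula holds.

Holds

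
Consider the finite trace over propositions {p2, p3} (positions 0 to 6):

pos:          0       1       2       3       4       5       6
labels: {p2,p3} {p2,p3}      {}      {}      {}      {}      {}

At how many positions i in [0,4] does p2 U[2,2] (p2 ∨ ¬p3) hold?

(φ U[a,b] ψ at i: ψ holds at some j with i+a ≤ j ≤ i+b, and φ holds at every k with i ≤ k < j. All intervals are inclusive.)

Evaluate at each i in [0,4]:
  i=0: ✓ (rhs at j=2; lhs holds on [0,1])
  i=1: ✗ (lhs fails at k=2 before rhs at j=3)
  i=2: ✗ (lhs fails at k=2 before rhs at j=4)
  i=3: ✗ (lhs fails at k=3 before rhs at j=5)
  i=4: ✗ (lhs fails at k=4 before rhs at j=6)
Positions where it holds: {0} → 1.

1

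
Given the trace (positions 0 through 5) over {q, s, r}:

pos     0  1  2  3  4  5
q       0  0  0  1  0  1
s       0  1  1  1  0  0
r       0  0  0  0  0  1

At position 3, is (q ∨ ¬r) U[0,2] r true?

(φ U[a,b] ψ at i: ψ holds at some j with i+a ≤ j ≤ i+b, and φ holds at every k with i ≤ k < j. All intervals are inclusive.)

Holds

Need some j in [3,5] with r, and (q ∨ ¬r) at every k in [3,j-1].
  j=3: r false.
  j=4: r false.
  j=5: r holds; (q ∨ ¬r) holds at every k in [3,4] → satisfied.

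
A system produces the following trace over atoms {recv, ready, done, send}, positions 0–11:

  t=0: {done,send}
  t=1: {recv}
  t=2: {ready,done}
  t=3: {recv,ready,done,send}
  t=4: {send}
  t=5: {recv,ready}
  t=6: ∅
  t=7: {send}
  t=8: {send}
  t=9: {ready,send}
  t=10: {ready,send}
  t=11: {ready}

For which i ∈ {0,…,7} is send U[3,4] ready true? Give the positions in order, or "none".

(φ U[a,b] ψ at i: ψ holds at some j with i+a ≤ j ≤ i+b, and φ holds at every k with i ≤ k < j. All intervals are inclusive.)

7

Evaluate at each i in [0,7]:
  i=0: ✗ (lhs fails at k=1 before rhs at j=3)
  i=1: ✗ (lhs fails at k=1 before rhs at j=5)
  i=2: ✗ (lhs fails at k=2 before rhs at j=5)
  i=3: ✗ (no rhs in [6,7])
  i=4: ✗ (no rhs in [7,8])
  i=5: ✗ (lhs fails at k=5 before rhs at j=9)
  i=6: ✗ (lhs fails at k=6 before rhs at j=9)
  i=7: ✓ (rhs at j=10; lhs holds on [7,9])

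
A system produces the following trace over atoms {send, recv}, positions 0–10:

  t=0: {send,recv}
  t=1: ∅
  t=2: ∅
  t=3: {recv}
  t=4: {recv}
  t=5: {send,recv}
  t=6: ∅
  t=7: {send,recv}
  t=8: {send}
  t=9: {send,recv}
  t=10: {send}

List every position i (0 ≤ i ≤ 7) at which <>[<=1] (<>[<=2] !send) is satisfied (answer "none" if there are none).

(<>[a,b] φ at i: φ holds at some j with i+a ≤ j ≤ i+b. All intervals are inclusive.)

0, 1, 2, 3, 4, 5, 6

Evaluate at each i in [0,7]:
  i=0: ✓ (witness j=0)
  i=1: ✓ (witness j=1)
  i=2: ✓ (witness j=2)
  i=3: ✓ (witness j=3)
  i=4: ✓ (witness j=4)
  i=5: ✓ (witness j=5)
  i=6: ✓ (witness j=6)
  i=7: ✗ (none in [7,8])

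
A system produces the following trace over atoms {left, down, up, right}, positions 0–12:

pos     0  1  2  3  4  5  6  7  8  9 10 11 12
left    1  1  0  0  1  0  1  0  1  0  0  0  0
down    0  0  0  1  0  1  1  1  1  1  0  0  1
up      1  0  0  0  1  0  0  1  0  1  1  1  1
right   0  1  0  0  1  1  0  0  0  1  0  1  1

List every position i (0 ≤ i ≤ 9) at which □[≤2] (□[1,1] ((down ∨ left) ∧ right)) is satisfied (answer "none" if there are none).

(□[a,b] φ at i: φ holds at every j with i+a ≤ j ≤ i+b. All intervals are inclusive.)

none

Evaluate at each i in [0,9]:
  i=0: ✗ (fails at j=1)
  i=1: ✗ (fails at j=1)
  i=2: ✗ (fails at j=2)
  i=3: ✗ (fails at j=5)
  i=4: ✗ (fails at j=5)
  i=5: ✗ (fails at j=5)
  i=6: ✗ (fails at j=6)
  i=7: ✗ (fails at j=7)
  i=8: ✗ (fails at j=9)
  i=9: ✗ (fails at j=9)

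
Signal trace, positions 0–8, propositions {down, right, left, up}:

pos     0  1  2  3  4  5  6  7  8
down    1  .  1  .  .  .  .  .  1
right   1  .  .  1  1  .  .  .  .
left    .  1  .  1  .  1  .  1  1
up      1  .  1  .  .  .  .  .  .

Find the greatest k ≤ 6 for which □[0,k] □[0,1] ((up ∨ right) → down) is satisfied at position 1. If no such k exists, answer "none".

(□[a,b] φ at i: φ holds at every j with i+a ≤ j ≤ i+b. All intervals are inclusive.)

0

□[0,1] ((up ∨ right) → down) must hold from j=1 onward; find where it first fails.
  j=1: holds
  j=2: fails
Holds on [1,1], so largest k = 0.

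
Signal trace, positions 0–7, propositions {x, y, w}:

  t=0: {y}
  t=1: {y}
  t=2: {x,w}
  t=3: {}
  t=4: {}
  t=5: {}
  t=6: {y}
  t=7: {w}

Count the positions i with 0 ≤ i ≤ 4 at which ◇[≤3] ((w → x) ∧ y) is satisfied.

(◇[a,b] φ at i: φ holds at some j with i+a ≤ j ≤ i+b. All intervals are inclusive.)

4

Evaluate at each i in [0,4]:
  i=0: ✓ (witness j=0)
  i=1: ✓ (witness j=1)
  i=2: ✗ (none in [2,5])
  i=3: ✓ (witness j=6)
  i=4: ✓ (witness j=6)
Positions where it holds: {0, 1, 3, 4} → 4.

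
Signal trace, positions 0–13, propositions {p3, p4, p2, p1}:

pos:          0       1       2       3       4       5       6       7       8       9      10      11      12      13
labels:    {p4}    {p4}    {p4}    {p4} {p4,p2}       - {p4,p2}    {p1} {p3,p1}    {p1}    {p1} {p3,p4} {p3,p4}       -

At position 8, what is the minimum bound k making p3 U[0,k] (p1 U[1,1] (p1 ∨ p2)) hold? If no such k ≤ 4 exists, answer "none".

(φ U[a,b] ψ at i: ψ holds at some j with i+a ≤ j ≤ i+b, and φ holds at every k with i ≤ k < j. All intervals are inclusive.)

Need earliest j ≥ 8 with (p1 U[1,1] (p1 ∨ p2)), and p3 at every k in [8,j-1].
  j=8: rhs holds (empty prefix). k = 0.

0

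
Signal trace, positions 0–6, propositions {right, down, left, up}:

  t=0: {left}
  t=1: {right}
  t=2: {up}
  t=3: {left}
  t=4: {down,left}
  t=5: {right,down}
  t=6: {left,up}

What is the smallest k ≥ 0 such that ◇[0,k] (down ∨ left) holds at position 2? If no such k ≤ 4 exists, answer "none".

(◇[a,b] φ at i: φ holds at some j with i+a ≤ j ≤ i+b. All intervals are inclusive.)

Scan j = 2,3,… for (down ∨ left):
  j=2: fails
  j=3: holds
First hit at j=3, so smallest k = 3-2 = 1.

1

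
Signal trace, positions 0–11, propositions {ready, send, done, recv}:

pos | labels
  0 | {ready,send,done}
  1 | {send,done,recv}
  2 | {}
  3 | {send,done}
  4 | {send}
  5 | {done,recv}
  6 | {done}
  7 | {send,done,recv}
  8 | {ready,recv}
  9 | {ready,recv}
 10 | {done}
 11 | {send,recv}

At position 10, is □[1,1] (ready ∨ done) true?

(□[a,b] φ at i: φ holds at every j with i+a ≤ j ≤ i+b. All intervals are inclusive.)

No

Check (ready ∨ done) at every j in [11,11]:
  j=11: false
Fails at j=11 → formula fails.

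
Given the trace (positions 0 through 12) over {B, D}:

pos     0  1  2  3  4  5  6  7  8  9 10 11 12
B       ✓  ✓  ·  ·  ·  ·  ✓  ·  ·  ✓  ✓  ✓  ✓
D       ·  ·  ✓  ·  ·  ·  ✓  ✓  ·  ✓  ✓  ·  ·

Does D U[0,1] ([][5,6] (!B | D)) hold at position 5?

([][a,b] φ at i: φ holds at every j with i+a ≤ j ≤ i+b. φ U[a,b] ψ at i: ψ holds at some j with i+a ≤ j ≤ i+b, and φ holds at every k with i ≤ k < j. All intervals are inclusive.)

Need some j in [5,6] with [][5,6] (!B | D), and D at every k in [5,j-1].
  j=5: [][5,6] (!B | D) — fails at 11.
  j=6: [][5,6] (!B | D) — fails at 11.
No j in the window works → until fails.

No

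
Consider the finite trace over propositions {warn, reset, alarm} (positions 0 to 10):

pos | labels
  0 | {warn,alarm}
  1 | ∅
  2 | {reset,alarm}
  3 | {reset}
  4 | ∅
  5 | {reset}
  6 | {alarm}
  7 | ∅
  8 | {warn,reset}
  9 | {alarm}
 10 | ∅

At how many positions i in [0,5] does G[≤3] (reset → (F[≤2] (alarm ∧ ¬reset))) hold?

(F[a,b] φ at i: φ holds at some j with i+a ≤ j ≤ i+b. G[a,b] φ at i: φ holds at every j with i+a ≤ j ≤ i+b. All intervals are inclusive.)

2

Evaluate at each i in [0,5]:
  i=0: ✗ (fails at j=2)
  i=1: ✗ (fails at j=2)
  i=2: ✗ (fails at j=2)
  i=3: ✗ (fails at j=3)
  i=4: ✓ (all of [4,7])
  i=5: ✓ (all of [5,8])
Positions where it holds: {4, 5} → 2.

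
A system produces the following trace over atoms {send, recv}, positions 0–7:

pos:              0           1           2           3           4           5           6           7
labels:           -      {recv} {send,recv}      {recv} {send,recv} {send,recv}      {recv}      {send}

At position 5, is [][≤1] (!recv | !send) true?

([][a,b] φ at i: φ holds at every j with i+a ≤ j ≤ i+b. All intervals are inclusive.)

Does not hold

Check (!recv | !send) at every j in [5,6]:
  j=5: false
  j=6: true
Fails at j=5 → formula fails.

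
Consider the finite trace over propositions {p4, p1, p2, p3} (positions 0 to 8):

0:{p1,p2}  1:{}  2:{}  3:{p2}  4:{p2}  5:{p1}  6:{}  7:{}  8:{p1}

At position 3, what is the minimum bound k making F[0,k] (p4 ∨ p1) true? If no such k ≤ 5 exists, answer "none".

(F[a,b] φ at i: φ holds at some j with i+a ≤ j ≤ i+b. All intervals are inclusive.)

Scan j = 3,4,… for (p4 ∨ p1):
  j=3: fails
  j=4: fails
  j=5: holds
First hit at j=5, so smallest k = 5-3 = 2.

2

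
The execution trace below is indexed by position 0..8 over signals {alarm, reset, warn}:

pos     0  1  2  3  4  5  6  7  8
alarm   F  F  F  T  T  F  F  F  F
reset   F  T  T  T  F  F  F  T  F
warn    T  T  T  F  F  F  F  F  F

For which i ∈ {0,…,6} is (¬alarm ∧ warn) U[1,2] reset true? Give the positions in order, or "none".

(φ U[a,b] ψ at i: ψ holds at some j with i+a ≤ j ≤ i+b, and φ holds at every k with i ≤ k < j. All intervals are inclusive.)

0, 1, 2

Evaluate at each i in [0,6]:
  i=0: ✓ (rhs at j=1; lhs holds on [0,0])
  i=1: ✓ (rhs at j=2; lhs holds on [1,1])
  i=2: ✓ (rhs at j=3; lhs holds on [2,2])
  i=3: ✗ (no rhs in [4,5])
  i=4: ✗ (no rhs in [5,6])
  i=5: ✗ (lhs fails at k=5 before rhs at j=7)
  i=6: ✗ (lhs fails at k=6 before rhs at j=7)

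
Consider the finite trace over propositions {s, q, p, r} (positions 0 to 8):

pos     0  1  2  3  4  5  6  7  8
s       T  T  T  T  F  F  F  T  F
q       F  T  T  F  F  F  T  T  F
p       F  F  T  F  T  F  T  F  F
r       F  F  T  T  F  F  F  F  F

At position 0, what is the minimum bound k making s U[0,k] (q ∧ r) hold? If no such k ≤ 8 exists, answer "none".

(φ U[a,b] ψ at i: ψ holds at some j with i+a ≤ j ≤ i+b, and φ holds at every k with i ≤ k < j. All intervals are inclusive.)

Need earliest j ≥ 0 with (q ∧ r), and s at every k in [0,j-1].
  j=0: rhs fails.
  j=1: rhs fails.
  j=2: rhs holds; lhs holds on [0,1]. k = 2.

2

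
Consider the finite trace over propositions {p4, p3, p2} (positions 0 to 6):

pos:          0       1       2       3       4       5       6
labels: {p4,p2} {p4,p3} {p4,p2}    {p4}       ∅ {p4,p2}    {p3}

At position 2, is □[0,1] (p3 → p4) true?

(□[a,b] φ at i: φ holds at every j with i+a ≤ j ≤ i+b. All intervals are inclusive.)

Check (p3 → p4) at every j in [2,3]:
  j=2: antecedent false → ✓
  j=3: antecedent false → ✓
All positions satisfy it → formula holds.

True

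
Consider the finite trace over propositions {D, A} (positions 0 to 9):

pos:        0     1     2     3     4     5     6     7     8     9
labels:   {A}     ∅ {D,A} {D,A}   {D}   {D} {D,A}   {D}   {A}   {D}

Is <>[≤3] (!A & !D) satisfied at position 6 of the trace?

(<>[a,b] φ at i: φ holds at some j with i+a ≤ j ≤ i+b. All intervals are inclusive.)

False

Check (!A & !D) at each j in [6,9]:
  j=6: false
  j=7: false
  j=8: false
  j=9: false
No position in the window satisfies it → formula fails.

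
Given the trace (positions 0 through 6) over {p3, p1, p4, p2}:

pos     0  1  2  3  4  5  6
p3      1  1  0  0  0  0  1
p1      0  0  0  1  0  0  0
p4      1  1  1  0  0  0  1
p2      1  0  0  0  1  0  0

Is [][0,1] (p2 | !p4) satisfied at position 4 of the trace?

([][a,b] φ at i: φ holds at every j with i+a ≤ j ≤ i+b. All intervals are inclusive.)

Check (p2 | !p4) at every j in [4,5]:
  j=4: true
  j=5: true
All positions satisfy it → formula holds.

Holds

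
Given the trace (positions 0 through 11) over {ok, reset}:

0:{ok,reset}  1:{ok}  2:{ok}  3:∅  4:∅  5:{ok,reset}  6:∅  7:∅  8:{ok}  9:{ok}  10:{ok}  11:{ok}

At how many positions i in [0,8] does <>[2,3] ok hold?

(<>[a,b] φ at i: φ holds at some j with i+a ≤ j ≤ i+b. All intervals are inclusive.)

Evaluate at each i in [0,8]:
  i=0: ✓ (witness j=2)
  i=1: ✗ (none in [3,4])
  i=2: ✓ (witness j=5)
  i=3: ✓ (witness j=5)
  i=4: ✗ (none in [6,7])
  i=5: ✓ (witness j=8)
  i=6: ✓ (witness j=8)
  i=7: ✓ (witness j=9)
  i=8: ✓ (witness j=10)
Positions where it holds: {0, 2, 3, 5, 6, 7, 8} → 7.

7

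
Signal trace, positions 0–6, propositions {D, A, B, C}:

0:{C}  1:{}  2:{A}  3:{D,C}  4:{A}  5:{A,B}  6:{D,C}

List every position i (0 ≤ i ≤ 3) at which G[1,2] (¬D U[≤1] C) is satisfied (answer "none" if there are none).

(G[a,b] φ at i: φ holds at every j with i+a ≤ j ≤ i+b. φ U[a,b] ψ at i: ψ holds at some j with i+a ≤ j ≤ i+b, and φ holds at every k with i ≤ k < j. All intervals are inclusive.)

1

Evaluate at each i in [0,3]:
  i=0: ✗ (fails at j=1)
  i=1: ✓ (all of [2,3])
  i=2: ✗ (fails at j=4)
  i=3: ✗ (fails at j=4)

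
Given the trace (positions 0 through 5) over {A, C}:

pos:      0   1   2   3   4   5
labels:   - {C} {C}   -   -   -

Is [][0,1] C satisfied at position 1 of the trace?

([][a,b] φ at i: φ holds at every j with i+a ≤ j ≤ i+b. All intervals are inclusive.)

Yes

Check C at every j in [1,2]:
  j=1: true
  j=2: true
All positions satisfy it → formula holds.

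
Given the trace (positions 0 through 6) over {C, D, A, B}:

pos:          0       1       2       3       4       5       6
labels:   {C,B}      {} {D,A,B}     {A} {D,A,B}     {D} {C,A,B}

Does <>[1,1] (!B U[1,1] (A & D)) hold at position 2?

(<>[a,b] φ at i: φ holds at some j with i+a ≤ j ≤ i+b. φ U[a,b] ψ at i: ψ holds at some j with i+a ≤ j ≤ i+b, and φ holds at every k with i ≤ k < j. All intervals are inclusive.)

Yes

Check (!B U[1,1] (A & D)) at each j in [3,3]:
  j=3: holds
Found at j=3 → formula holds.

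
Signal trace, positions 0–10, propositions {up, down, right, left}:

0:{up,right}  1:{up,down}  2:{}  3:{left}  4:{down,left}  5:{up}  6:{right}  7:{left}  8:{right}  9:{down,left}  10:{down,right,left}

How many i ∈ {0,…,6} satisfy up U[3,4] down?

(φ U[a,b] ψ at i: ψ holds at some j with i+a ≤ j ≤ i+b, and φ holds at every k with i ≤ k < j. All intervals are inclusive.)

0

Evaluate at each i in [0,6]:
  i=0: ✗ (lhs fails at k=2 before rhs at j=4)
  i=1: ✗ (lhs fails at k=2 before rhs at j=4)
  i=2: ✗ (no rhs in [5,6])
  i=3: ✗ (no rhs in [6,7])
  i=4: ✗ (no rhs in [7,8])
  i=5: ✗ (lhs fails at k=6 before rhs at j=9)
  i=6: ✗ (lhs fails at k=6 before rhs at j=9)
Positions where it holds: {} → 0.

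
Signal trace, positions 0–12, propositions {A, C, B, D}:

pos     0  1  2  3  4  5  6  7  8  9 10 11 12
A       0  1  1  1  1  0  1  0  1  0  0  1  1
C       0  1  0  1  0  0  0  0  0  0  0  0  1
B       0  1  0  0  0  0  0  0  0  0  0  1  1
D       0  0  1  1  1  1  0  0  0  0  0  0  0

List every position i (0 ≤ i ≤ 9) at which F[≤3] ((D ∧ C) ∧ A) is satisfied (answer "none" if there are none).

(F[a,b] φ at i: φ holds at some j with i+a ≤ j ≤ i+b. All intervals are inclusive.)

Evaluate at each i in [0,9]:
  i=0: ✓ (witness j=3)
  i=1: ✓ (witness j=3)
  i=2: ✓ (witness j=3)
  i=3: ✓ (witness j=3)
  i=4: ✗ (none in [4,7])
  i=5: ✗ (none in [5,8])
  i=6: ✗ (none in [6,9])
  i=7: ✗ (none in [7,10])
  i=8: ✗ (none in [8,11])
  i=9: ✗ (none in [9,12])

0, 1, 2, 3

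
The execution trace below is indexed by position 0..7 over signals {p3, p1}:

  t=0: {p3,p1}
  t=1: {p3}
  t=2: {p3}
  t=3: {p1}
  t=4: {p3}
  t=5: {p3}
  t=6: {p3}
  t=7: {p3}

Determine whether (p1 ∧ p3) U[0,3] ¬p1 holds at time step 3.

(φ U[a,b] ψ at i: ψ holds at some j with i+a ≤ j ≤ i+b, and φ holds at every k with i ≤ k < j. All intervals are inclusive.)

No

Need some j in [3,6] with ¬p1, and (p1 ∧ p3) at every k in [3,j-1].
  j=3: ¬p1 false.
  j=4: ¬p1 holds, but (p1 ∧ p3) fails at k=3 → not this j.
  j=5: ¬p1 holds, but (p1 ∧ p3) fails at k=3 → not this j.
  j=6: ¬p1 holds, but (p1 ∧ p3) fails at k=3 → not this j.
No j in the window works → until fails.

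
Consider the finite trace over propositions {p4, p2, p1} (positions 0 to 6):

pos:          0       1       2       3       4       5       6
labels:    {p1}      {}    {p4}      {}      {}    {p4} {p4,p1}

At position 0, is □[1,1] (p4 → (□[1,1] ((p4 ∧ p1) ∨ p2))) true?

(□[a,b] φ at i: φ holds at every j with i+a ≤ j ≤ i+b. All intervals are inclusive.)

Check (p4 → (□[1,1] ((p4 ∧ p1) ∨ p2))) at every j in [1,1]:
  j=1: antecedent false → ✓
All positions satisfy it → formula holds.

True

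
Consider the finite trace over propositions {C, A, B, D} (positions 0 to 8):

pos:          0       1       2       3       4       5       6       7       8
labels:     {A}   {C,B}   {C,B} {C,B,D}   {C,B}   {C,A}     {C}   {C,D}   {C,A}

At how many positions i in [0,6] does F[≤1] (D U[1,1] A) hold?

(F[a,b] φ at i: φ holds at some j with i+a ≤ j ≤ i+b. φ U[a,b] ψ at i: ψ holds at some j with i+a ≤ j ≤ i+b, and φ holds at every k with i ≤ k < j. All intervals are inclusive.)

Evaluate at each i in [0,6]:
  i=0: ✗ (none in [0,1])
  i=1: ✗ (none in [1,2])
  i=2: ✗ (none in [2,3])
  i=3: ✗ (none in [3,4])
  i=4: ✗ (none in [4,5])
  i=5: ✗ (none in [5,6])
  i=6: ✓ (witness j=7)
Positions where it holds: {6} → 1.

1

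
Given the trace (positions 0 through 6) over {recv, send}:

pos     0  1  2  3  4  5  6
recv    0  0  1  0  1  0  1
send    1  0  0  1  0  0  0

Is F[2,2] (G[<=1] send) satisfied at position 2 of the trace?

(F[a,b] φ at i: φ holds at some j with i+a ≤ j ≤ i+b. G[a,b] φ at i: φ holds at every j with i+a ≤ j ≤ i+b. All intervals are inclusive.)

Check G[<=1] send at each j in [4,4]:
  j=4: fails at 4
No position in the window satisfies it → formula fails.

No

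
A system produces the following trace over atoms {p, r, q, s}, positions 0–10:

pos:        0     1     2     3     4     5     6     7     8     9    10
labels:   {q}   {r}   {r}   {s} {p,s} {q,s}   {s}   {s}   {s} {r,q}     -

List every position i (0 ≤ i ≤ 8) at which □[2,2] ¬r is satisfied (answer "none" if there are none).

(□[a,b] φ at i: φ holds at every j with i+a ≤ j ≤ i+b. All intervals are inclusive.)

Evaluate at each i in [0,8]:
  i=0: ✗ (fails at j=2)
  i=1: ✓ (all of [3,3])
  i=2: ✓ (all of [4,4])
  i=3: ✓ (all of [5,5])
  i=4: ✓ (all of [6,6])
  i=5: ✓ (all of [7,7])
  i=6: ✓ (all of [8,8])
  i=7: ✗ (fails at j=9)
  i=8: ✓ (all of [10,10])

1, 2, 3, 4, 5, 6, 8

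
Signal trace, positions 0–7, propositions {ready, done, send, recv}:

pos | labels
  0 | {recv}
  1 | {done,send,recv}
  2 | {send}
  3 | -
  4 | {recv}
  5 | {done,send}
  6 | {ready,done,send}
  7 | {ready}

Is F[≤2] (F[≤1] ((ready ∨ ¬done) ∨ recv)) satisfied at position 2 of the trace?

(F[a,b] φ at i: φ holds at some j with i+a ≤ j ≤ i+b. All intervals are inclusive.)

Check F[≤1] ((ready ∨ ¬done) ∨ recv) at each j in [2,4]:
  j=2: holds (witness at 2)
  j=3: holds (witness at 3)
  j=4: holds (witness at 4)
Found at j=2 → formula holds.

Yes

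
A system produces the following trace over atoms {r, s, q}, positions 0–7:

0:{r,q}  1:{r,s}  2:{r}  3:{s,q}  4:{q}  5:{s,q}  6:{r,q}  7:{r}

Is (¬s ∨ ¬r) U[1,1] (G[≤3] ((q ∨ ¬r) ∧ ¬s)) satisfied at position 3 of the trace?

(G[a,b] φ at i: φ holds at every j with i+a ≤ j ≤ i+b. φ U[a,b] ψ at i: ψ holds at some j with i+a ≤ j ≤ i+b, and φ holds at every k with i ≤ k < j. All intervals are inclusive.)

Need some j in [4,4] with G[≤3] ((q ∨ ¬r) ∧ ¬s), and (¬s ∨ ¬r) at every k in [3,j-1].
  j=4: G[≤3] ((q ∨ ¬r) ∧ ¬s) — fails at 5.
No j in the window works → until fails.

False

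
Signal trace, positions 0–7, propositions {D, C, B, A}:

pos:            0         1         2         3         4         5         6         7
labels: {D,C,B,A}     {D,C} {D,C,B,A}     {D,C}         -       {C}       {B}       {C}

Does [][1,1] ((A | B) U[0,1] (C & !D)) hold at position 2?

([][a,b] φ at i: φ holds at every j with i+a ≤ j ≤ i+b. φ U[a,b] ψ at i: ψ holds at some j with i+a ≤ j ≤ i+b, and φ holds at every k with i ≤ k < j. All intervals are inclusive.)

Does not hold

Check ((A | B) U[0,1] (C & !D)) at every j in [3,3]:
  j=3: fails
Fails at j=3 → formula fails.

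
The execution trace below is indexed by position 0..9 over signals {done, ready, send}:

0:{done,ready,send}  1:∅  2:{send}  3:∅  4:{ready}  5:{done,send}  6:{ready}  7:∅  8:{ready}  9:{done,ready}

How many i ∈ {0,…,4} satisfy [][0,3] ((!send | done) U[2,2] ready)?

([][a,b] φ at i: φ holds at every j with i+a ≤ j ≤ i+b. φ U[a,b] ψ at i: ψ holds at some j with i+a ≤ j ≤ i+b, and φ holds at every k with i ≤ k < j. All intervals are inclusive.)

Evaluate at each i in [0,4]:
  i=0: ✗ (fails at j=0)
  i=1: ✗ (fails at j=1)
  i=2: ✗ (fails at j=2)
  i=3: ✗ (fails at j=3)
  i=4: ✗ (fails at j=5)
Positions where it holds: {} → 0.

0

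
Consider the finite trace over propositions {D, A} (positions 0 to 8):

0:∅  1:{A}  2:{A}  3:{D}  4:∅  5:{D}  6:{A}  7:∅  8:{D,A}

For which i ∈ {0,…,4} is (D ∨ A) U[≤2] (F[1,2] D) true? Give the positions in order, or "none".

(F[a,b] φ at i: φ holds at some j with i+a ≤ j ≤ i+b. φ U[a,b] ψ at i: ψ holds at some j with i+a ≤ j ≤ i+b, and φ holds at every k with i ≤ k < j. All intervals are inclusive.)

Evaluate at each i in [0,4]:
  i=0: ✗ (lhs fails at k=0 before rhs at j=1)
  i=1: ✓ (rhs at j=1)
  i=2: ✓ (rhs at j=2)
  i=3: ✓ (rhs at j=3)
  i=4: ✓ (rhs at j=4)

1, 2, 3, 4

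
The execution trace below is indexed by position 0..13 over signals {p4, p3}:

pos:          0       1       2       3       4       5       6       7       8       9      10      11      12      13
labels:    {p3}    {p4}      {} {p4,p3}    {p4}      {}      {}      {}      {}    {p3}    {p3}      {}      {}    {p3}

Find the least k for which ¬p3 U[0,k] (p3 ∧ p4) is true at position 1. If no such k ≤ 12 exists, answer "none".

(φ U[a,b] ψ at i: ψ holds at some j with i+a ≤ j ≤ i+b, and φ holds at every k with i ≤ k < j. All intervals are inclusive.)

Need earliest j ≥ 1 with (p3 ∧ p4), and ¬p3 at every k in [1,j-1].
  j=1: rhs fails.
  j=2: rhs fails.
  j=3: rhs holds; lhs holds on [1,2]. k = 2.

2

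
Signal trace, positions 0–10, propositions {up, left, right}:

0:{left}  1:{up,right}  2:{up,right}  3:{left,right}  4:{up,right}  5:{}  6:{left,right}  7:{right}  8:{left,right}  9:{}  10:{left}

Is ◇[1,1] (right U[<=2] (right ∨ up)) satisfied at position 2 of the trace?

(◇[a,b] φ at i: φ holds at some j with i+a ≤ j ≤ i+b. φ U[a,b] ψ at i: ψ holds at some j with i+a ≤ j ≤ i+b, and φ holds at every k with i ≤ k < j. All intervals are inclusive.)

Check (right U[<=2] (right ∨ up)) at each j in [3,3]:
  j=3: holds
Found at j=3 → formula holds.

Holds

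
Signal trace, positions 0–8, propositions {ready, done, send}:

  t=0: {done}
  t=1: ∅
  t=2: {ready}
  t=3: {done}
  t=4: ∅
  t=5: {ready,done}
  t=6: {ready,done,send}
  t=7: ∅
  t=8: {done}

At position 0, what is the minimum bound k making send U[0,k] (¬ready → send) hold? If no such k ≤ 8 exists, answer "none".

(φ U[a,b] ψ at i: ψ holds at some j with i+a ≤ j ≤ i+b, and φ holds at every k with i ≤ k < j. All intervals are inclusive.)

none

Need earliest j ≥ 0 with (¬ready → send), and send at every k in [0,j-1].
  j=0: rhs fails.
  j=1: rhs fails.
  j=2: rhs holds but lhs fails at k=0.
  j=3: rhs fails.
  j=4: rhs fails.
  j=5: rhs holds but lhs fails at k=0.
  j=6: rhs holds but lhs fails at k=0.
  j=7: rhs fails.
  j=8: rhs fails.
No witness within the range → none.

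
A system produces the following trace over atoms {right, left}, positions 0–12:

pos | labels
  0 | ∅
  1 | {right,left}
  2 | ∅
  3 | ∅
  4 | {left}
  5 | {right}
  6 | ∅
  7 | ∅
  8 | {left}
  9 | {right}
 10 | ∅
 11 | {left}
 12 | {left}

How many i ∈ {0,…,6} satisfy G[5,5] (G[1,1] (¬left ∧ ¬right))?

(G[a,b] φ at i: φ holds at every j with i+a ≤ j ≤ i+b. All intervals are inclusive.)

Evaluate at each i in [0,6]:
  i=0: ✓ (all of [5,5])
  i=1: ✓ (all of [6,6])
  i=2: ✗ (fails at j=7)
  i=3: ✗ (fails at j=8)
  i=4: ✓ (all of [9,9])
  i=5: ✗ (fails at j=10)
  i=6: ✗ (fails at j=11)
Positions where it holds: {0, 1, 4} → 3.

3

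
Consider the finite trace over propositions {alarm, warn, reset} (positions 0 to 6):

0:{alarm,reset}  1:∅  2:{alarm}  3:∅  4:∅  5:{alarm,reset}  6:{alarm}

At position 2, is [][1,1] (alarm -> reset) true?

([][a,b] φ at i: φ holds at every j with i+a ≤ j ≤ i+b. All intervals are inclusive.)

Check (alarm -> reset) at every j in [3,3]:
  j=3: antecedent false → ✓
All positions satisfy it → formula holds.

Yes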